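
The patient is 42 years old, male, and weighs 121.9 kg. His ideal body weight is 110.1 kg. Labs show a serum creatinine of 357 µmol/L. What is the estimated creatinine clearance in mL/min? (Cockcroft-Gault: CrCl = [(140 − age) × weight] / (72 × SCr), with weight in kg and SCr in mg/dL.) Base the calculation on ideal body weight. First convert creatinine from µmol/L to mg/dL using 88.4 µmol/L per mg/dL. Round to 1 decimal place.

SCr = 357 / 88.4 = 4.038 mg/dL
CrCl = (140 − 42) × 110.1 / (72 × 4.038) = 10789.8 / 290.74 ≈ 37.1 mL/min

37.1 mL/min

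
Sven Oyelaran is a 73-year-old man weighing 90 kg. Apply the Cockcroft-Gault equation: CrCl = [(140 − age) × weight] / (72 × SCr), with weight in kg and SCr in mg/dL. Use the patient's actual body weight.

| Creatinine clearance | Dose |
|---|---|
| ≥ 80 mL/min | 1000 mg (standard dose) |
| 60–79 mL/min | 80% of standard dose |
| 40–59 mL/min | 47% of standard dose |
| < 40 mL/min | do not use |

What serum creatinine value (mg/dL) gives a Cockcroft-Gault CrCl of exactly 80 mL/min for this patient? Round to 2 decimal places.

1.05 mg/dL

Standard dose requires CrCl ≥ 80 mL/min.
Set (140 − 73) × 90 / (72 × SCr) = 80
SCr = (140 − 73) × 90 / (72 × 80) = 1.047 mg/dL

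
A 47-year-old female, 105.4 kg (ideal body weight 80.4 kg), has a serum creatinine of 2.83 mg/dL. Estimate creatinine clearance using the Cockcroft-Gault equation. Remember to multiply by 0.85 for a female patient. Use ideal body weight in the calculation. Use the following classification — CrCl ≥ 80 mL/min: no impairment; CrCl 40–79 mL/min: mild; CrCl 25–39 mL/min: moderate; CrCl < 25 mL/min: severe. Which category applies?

CrCl = (140 − 47) × 80.4 / (72 × 2.83) × 0.85 = 7477.2 / 203.76 × 0.85 ≈ 31.2 mL/min
31 mL/min falls in the 'moderate' range.

moderate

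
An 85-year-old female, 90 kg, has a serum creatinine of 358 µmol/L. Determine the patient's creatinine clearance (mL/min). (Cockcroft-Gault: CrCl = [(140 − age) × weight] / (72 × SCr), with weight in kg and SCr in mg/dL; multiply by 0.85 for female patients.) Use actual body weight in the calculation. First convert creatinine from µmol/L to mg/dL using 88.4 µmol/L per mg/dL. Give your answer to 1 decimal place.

14.4 mL/min

SCr = 358 / 88.4 = 4.05 mg/dL
CrCl = (140 − 85) × 90 / (72 × 4.05) × 0.85 = 4950.0 / 291.60 × 0.85 ≈ 14.4 mL/min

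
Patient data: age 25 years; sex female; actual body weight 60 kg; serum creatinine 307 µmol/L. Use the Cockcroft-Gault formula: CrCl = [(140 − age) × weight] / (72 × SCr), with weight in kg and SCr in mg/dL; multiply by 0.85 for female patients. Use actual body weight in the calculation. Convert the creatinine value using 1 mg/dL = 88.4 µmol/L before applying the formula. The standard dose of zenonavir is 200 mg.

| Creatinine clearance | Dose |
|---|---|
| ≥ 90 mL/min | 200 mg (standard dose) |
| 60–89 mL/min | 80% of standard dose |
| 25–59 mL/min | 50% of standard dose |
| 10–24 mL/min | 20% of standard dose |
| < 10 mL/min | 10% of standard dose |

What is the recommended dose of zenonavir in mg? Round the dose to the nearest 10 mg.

SCr = 307 / 88.4 = 3.473 mg/dL
CrCl = (140 − 25) × 60 / (72 × 3.473) × 0.85 = 6900.0 / 250.06 × 0.85 ≈ 23.5 mL/min
CrCl ≈ 23 mL/min → bracket 10–24 mL/min.
20% of 200 mg = 40 mg

40 mg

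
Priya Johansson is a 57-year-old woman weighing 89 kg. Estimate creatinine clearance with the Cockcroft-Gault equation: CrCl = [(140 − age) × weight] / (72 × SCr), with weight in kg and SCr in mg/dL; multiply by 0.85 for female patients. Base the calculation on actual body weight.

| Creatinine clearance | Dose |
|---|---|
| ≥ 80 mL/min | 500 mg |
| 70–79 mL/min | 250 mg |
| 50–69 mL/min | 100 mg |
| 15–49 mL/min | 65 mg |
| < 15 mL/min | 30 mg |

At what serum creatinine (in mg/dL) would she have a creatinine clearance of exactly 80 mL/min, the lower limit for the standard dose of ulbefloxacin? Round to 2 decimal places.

1.09 mg/dL

Standard dose requires CrCl ≥ 80 mL/min.
Set (140 − 57) × 89 × 0.85 / (72 × SCr) = 80
SCr = (140 − 57) × 89 × 0.85 / (72 × 80) = 1.090 mg/dL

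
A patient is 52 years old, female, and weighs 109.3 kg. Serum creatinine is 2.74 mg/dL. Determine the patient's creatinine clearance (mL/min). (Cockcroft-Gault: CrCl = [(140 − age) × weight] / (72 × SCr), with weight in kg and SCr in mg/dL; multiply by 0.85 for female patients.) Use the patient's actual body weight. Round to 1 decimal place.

CrCl = (140 − 52) × 109.3 / (72 × 2.74) × 0.85 = 9618.4 / 197.28 × 0.85 ≈ 41.4 mL/min

41.4 mL/min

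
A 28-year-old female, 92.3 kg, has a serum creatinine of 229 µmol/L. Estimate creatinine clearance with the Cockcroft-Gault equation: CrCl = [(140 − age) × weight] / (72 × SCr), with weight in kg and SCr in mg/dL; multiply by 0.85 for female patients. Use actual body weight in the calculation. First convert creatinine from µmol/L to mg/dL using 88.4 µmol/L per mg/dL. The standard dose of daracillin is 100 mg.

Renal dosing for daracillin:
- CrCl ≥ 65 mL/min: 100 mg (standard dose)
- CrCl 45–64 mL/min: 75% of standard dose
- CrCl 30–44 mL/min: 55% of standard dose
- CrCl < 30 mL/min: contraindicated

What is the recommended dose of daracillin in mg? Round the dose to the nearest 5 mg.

75 mg

SCr = 229 / 88.4 = 2.59 mg/dL
CrCl = (140 − 28) × 92.3 / (72 × 2.59) × 0.85 = 10337.6 / 186.48 × 0.85 ≈ 47.1 mL/min
CrCl ≈ 47 mL/min → bracket 45–64 mL/min.
75% of 100 mg = 75 mg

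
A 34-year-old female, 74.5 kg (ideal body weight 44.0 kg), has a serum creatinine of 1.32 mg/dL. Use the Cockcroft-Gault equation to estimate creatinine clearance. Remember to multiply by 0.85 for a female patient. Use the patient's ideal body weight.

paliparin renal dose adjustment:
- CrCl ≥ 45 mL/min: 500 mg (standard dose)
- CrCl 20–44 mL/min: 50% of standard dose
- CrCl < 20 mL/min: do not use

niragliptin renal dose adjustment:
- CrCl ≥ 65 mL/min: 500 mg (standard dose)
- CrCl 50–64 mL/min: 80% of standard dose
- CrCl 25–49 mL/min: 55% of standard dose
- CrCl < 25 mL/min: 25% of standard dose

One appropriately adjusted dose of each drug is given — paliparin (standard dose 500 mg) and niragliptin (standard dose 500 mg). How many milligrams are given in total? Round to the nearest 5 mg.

525 mg

CrCl = (140 − 34) × 44 / (72 × 1.32) × 0.85 = 4664.0 / 95.04 × 0.85 ≈ 41.7 mL/min
CrCl ≈ 42 mL/min.
paliparin: 20–44 mL/min → 50% of 500 mg = 250 mg.
niragliptin: 25–49 mL/min → 55% of 500 mg = 275 mg.
Total = 250 + 275 = 525 mg.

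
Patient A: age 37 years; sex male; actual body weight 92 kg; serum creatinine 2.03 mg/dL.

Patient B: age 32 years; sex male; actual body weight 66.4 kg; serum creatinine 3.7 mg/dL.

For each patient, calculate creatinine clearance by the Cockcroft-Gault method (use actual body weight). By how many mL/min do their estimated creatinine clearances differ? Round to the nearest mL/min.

Patient A: CrCl = (140 − 37) × 92 / (72 × 2.03) = 9476.0 / 146.16 ≈ 64.8 mL/min
Patient B: CrCl = (140 − 32) × 66.4 / (72 × 3.7) = 7171.2 / 266.40 ≈ 26.9 mL/min
|64.8 − 26.9| = 37.9 mL/min

38 mL/min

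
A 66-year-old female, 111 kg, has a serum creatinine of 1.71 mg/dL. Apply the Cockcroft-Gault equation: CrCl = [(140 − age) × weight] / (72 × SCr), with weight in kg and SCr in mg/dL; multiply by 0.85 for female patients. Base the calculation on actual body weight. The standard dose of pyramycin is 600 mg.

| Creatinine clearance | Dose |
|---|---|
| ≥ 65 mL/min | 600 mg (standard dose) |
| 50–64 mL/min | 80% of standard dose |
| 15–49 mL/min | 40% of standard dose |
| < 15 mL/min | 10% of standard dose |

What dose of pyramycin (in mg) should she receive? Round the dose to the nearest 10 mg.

CrCl = (140 − 66) × 111 / (72 × 1.71) × 0.85 = 8214.0 / 123.12 × 0.85 ≈ 56.7 mL/min
CrCl ≈ 57 mL/min → bracket 50–64 mL/min.
80% of 600 mg = 480 mg

480 mg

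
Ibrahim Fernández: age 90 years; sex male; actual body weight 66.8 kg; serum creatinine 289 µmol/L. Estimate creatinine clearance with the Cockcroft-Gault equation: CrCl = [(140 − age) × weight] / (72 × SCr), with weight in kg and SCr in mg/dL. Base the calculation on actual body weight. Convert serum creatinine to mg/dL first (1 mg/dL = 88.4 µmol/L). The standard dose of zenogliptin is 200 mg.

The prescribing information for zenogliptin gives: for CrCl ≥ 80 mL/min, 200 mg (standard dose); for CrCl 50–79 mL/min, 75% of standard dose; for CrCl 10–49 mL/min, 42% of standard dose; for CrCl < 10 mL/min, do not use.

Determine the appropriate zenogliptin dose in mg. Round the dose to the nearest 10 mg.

SCr = 289 / 88.4 = 3.269 mg/dL
CrCl = (140 − 90) × 66.8 / (72 × 3.269) = 3340.0 / 235.37 ≈ 14.2 mL/min
CrCl ≈ 14 mL/min → bracket 10–49 mL/min.
42% of 200 mg = 84 mg → 80 mg

80 mg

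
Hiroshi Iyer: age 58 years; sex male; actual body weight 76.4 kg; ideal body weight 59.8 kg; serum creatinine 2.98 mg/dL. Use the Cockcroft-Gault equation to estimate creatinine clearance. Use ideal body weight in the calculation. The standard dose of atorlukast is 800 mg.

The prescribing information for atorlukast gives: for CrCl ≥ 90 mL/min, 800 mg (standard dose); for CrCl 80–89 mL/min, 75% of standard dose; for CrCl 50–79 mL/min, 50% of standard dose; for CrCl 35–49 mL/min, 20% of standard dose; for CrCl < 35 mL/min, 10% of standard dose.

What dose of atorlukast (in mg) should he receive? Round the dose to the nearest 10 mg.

CrCl = (140 − 58) × 59.8 / (72 × 2.98) = 4903.6 / 214.56 ≈ 22.9 mL/min
CrCl ≈ 23 mL/min → bracket < 35 mL/min.
10% of 800 mg = 80 mg

80 mg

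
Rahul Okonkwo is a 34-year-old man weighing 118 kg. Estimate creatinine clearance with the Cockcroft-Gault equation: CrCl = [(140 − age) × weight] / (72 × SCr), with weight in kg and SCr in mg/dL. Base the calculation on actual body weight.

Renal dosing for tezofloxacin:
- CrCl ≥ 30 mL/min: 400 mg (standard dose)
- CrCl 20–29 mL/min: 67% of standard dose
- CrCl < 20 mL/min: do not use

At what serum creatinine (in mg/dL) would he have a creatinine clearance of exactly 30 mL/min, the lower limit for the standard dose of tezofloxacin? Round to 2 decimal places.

5.79 mg/dL

Standard dose requires CrCl ≥ 30 mL/min.
Set (140 − 34) × 118 / (72 × SCr) = 30
SCr = (140 − 34) × 118 / (72 × 30) = 5.791 mg/dL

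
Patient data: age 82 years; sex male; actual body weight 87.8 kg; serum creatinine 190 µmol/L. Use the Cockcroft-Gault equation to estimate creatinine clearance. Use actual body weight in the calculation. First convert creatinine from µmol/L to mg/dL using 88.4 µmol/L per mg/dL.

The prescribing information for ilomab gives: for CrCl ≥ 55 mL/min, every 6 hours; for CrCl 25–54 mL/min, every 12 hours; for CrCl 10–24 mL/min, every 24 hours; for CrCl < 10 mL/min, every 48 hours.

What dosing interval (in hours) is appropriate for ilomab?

SCr = 190 / 88.4 = 2.149 mg/dL
CrCl = (140 − 82) × 87.8 / (72 × 2.149) = 5092.4 / 154.73 ≈ 32.9 mL/min
CrCl ≈ 33 mL/min → bracket 25–54 mL/min → every 12 hours.

every 12 hours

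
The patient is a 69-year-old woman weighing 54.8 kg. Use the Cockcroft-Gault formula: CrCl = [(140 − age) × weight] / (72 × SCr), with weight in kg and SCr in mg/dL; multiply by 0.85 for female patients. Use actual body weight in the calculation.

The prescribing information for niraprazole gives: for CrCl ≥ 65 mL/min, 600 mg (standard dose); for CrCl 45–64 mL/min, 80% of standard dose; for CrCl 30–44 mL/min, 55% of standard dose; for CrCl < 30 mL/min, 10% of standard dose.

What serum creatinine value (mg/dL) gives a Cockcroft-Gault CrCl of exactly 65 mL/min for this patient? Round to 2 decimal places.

0.71 mg/dL

Standard dose requires CrCl ≥ 65 mL/min.
Set (140 − 69) × 54.8 × 0.85 / (72 × SCr) = 65
SCr = (140 − 69) × 54.8 × 0.85 / (72 × 65) = 0.707 mg/dL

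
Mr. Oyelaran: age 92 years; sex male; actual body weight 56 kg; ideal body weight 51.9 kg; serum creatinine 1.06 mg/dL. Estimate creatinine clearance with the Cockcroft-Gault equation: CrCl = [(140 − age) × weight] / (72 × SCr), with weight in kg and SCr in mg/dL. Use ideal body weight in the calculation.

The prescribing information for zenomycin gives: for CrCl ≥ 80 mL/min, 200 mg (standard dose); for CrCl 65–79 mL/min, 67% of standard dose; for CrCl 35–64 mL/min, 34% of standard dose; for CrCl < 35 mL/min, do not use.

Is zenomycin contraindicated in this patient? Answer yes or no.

CrCl = (140 − 92) × 51.9 / (72 × 1.06) = 2491.2 / 76.32 ≈ 32.6 mL/min
CrCl ≈ 33 mL/min, which is < 35 mL/min.

yes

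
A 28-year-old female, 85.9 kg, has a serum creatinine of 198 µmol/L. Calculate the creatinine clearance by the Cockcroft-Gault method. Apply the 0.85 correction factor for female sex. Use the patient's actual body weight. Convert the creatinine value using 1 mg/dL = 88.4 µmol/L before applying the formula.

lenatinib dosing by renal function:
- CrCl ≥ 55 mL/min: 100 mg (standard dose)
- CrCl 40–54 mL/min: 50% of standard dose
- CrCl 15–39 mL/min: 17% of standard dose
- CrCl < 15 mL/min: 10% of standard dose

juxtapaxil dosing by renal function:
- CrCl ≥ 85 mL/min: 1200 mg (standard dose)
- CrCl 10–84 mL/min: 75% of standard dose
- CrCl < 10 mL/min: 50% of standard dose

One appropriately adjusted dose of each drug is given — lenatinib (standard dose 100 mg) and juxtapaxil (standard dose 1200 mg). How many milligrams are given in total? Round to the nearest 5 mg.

SCr = 198 / 88.4 = 2.24 mg/dL
CrCl = (140 − 28) × 85.9 / (72 × 2.24) × 0.85 = 9620.8 / 161.28 × 0.85 ≈ 50.7 mL/min
CrCl ≈ 51 mL/min.
lenatinib: 40–54 mL/min → 50% of 100 mg = 50 mg.
juxtapaxil: 10–84 mL/min → 75% of 1200 mg = 900 mg.
Total = 50 + 900 = 950 mg.

950 mg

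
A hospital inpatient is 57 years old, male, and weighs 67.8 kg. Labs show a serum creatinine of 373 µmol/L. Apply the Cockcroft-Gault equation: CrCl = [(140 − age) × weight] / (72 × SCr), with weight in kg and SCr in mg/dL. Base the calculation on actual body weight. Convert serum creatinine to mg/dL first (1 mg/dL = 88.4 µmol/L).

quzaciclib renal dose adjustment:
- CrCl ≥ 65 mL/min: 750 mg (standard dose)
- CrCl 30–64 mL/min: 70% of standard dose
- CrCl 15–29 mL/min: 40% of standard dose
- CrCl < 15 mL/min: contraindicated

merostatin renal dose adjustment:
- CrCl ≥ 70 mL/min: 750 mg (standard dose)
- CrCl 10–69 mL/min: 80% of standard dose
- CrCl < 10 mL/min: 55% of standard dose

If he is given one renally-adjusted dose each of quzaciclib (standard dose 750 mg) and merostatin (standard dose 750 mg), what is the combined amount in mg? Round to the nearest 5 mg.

900 mg

SCr = 373 / 88.4 = 4.219 mg/dL
CrCl = (140 − 57) × 67.8 / (72 × 4.219) = 5627.4 / 303.77 ≈ 18.5 mL/min
CrCl ≈ 19 mL/min.
quzaciclib: 15–29 mL/min → 40% of 750 mg = 300 mg.
merostatin: 10–69 mL/min → 80% of 750 mg = 600 mg.
Total = 300 + 600 = 900 mg.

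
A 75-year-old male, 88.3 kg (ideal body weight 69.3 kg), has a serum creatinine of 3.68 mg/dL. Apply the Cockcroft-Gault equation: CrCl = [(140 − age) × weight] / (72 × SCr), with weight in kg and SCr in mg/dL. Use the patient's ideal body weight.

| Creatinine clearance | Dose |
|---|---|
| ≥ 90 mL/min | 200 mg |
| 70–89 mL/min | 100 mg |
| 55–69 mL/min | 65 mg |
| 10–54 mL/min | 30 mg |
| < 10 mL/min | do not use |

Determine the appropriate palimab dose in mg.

CrCl = (140 − 75) × 69.3 / (72 × 3.68) = 4504.5 / 264.96 ≈ 17.0 mL/min
CrCl ≈ 17 mL/min → bracket 10–54 mL/min.
Dose for this bracket: 30 mg.

30 mg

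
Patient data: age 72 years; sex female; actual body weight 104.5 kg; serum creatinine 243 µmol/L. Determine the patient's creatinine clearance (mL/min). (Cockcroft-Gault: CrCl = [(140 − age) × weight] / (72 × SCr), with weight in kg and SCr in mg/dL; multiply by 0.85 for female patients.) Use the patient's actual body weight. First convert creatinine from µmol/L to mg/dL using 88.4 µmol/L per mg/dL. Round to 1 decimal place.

SCr = 243 / 88.4 = 2.749 mg/dL
CrCl = (140 − 72) × 104.5 / (72 × 2.749) × 0.85 = 7106.0 / 197.93 × 0.85 ≈ 30.5 mL/min

30.5 mL/min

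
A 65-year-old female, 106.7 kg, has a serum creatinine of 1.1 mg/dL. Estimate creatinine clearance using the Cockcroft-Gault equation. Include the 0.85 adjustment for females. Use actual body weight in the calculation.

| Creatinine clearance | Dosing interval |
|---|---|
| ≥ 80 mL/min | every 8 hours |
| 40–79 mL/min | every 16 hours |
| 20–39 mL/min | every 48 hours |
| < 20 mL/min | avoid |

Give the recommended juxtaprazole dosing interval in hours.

every 8 hours

CrCl = (140 − 65) × 106.7 / (72 × 1.1) × 0.85 = 8002.5 / 79.20 × 0.85 ≈ 85.9 mL/min
CrCl ≈ 86 mL/min → bracket ≥ 80 mL/min → every 8 hours.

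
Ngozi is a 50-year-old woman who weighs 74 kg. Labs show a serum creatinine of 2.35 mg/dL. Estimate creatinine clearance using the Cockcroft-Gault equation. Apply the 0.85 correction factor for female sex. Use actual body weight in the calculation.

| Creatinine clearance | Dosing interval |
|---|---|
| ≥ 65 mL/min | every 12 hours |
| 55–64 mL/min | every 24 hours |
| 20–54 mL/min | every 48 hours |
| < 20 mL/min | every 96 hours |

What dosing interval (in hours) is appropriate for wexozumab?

CrCl = (140 − 50) × 74 / (72 × 2.35) × 0.85 = 6660.0 / 169.20 × 0.85 ≈ 33.5 mL/min
CrCl ≈ 33 mL/min → bracket 20–54 mL/min → every 48 hours.

every 48 hours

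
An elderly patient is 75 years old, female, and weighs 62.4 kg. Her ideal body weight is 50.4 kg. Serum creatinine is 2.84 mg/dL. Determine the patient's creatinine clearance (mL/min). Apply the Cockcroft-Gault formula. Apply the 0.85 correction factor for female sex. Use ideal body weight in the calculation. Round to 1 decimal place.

CrCl = (140 − 75) × 50.4 / (72 × 2.84) × 0.85 = 3276.0 / 204.48 × 0.85 ≈ 13.6 mL/min

13.6 mL/min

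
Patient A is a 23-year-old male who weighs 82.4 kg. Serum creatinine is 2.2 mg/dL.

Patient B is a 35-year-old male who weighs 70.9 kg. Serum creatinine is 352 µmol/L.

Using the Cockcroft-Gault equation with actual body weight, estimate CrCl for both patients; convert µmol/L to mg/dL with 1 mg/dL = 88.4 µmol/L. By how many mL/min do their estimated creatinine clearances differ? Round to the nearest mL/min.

Patient A: CrCl = (140 − 23) × 82.4 / (72 × 2.2) = 9640.8 / 158.40 ≈ 60.9 mL/min
Patient B: SCr = 352 / 88.4 = 3.982 mg/dL
Patient B: CrCl = (140 − 35) × 70.9 / (72 × 3.982) = 7444.5 / 286.70 ≈ 26.0 mL/min
|60.9 − 26.0| = 34.9 mL/min

35 mL/min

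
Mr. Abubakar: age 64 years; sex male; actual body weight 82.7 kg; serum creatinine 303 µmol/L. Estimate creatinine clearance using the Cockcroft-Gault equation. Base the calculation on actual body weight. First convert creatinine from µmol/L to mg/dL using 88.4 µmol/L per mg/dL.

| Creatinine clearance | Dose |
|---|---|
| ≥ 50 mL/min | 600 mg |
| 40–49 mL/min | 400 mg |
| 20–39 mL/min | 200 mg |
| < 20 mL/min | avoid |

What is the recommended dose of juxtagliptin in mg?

200 mg

SCr = 303 / 88.4 = 3.428 mg/dL
CrCl = (140 − 64) × 82.7 / (72 × 3.428) = 6285.2 / 246.82 ≈ 25.5 mL/min
CrCl ≈ 25 mL/min → bracket 20–39 mL/min.
Dose for this bracket: 200 mg.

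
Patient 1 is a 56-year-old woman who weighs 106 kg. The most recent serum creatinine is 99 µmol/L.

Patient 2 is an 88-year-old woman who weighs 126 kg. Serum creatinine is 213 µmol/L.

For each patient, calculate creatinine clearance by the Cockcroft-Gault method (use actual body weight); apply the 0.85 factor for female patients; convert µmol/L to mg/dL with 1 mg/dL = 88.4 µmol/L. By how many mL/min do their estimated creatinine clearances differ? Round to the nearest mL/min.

62 mL/min

Patient 1: SCr = 99 / 88.4 = 1.12 mg/dL
Patient 1: CrCl = (140 − 56) × 106 / (72 × 1.12) × 0.85 = 8904.0 / 80.64 × 0.85 ≈ 93.9 mL/min
Patient 2: SCr = 213 / 88.4 = 2.41 mg/dL
Patient 2: CrCl = (140 − 88) × 126 / (72 × 2.41) × 0.85 = 6552.0 / 173.52 × 0.85 ≈ 32.1 mL/min
|93.9 − 32.1| = 61.8 mL/min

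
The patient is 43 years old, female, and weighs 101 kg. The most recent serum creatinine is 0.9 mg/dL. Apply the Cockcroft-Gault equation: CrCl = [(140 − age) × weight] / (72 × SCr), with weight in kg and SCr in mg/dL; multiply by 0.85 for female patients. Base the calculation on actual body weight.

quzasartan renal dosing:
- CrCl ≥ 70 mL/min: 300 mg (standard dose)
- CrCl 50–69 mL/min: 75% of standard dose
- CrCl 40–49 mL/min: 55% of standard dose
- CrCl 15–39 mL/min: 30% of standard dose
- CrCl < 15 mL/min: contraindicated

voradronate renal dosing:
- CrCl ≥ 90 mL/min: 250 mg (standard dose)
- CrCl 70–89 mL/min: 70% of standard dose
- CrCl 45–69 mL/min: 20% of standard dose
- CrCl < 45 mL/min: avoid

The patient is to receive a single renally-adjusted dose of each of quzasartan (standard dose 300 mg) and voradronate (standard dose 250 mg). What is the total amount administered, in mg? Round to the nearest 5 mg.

CrCl = (140 − 43) × 101 / (72 × 0.9) × 0.85 = 9797.0 / 64.80 × 0.85 ≈ 128.5 mL/min
CrCl ≈ 129 mL/min.
quzasartan: ≥ 70 mL/min → 100% of 300 mg = 300 mg.
voradronate: ≥ 90 mL/min → 100% of 250 mg = 250 mg.
Total = 300 + 250 = 550 mg.

550 mg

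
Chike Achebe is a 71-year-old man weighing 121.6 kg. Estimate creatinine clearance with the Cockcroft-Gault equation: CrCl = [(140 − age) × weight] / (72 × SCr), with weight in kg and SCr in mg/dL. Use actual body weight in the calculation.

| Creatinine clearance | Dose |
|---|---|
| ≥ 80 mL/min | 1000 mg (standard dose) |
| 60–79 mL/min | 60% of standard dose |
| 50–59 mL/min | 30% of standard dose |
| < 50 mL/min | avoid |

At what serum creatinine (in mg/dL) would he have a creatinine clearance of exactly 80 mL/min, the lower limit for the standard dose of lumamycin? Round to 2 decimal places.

1.46 mg/dL

Standard dose requires CrCl ≥ 80 mL/min.
Set (140 − 71) × 121.6 / (72 × SCr) = 80
SCr = (140 − 71) × 121.6 / (72 × 80) = 1.457 mg/dL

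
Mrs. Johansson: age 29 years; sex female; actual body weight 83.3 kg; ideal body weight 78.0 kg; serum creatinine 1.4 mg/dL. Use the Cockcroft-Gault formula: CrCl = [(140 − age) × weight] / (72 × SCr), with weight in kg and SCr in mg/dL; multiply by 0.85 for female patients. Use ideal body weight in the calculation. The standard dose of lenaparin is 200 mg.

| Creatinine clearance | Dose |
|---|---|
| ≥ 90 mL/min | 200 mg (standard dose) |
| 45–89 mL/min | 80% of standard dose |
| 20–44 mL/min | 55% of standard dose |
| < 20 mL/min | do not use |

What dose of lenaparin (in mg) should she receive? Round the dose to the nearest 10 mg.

CrCl = (140 − 29) × 78 / (72 × 1.4) × 0.85 = 8658.0 / 100.80 × 0.85 ≈ 73.0 mL/min
CrCl ≈ 73 mL/min → bracket 45–89 mL/min.
80% of 200 mg = 160 mg

160 mg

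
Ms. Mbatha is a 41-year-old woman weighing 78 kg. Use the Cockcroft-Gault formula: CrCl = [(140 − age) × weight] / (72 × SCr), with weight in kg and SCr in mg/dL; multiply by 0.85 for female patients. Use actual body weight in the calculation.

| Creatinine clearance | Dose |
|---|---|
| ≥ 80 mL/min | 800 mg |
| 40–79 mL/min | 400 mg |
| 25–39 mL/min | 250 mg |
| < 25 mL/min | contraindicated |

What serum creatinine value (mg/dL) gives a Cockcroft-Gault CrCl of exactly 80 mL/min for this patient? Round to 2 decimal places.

Standard dose requires CrCl ≥ 80 mL/min.
Set (140 − 41) × 78 × 0.85 / (72 × SCr) = 80
SCr = (140 − 41) × 78 × 0.85 / (72 × 80) = 1.140 mg/dL

1.14 mg/dL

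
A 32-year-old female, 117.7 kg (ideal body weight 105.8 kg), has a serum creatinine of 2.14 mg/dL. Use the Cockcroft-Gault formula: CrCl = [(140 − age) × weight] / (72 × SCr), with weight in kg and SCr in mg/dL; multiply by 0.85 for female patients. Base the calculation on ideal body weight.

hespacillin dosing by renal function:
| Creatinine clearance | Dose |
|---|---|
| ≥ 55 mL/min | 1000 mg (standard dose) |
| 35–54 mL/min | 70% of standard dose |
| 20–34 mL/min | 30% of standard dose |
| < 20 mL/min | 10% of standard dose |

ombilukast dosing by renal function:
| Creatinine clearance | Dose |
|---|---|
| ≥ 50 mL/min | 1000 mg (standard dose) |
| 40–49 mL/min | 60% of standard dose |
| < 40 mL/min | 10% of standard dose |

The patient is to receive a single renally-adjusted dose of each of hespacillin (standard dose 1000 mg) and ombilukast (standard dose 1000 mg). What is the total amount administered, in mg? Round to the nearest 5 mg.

CrCl = (140 − 32) × 105.8 / (72 × 2.14) × 0.85 = 11426.4 / 154.08 × 0.85 ≈ 63.0 mL/min
CrCl ≈ 63 mL/min.
hespacillin: ≥ 55 mL/min → 100% of 1000 mg = 1000 mg.
ombilukast: ≥ 50 mL/min → 100% of 1000 mg = 1000 mg.
Total = 1000 + 1000 = 2000 mg.

2000 mg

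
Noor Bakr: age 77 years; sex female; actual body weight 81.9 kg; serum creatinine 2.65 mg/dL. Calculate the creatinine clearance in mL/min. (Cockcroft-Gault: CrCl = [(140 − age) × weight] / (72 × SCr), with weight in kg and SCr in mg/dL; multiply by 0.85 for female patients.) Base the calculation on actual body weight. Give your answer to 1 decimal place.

23.0 mL/min

CrCl = (140 − 77) × 81.9 / (72 × 2.65) × 0.85 = 5159.7 / 190.80 × 0.85 ≈ 23.0 mL/min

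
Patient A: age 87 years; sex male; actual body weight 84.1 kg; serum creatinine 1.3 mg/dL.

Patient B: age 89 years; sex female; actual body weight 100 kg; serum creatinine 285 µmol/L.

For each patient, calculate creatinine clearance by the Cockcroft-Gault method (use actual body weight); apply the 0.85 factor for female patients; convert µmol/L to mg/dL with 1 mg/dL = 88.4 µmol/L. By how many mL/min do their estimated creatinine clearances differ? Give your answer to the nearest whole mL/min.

Patient A: CrCl = (140 − 87) × 84.1 / (72 × 1.3) = 4457.3 / 93.60 ≈ 47.6 mL/min
Patient B: SCr = 285 / 88.4 = 3.224 mg/dL
Patient B: CrCl = (140 − 89) × 100 / (72 × 3.224) × 0.85 = 5100.0 / 232.13 × 0.85 ≈ 18.7 mL/min
|47.6 − 18.7| = 28.9 mL/min

29 mL/min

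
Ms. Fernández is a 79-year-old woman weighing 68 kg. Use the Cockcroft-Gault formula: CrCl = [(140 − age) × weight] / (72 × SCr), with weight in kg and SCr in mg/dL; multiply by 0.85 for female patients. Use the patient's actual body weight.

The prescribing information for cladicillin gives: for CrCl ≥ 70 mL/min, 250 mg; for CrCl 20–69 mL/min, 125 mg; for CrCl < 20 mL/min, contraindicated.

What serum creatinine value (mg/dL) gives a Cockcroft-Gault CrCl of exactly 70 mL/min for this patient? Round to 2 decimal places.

0.70 mg/dL

Standard dose requires CrCl ≥ 70 mL/min.
Set (140 − 79) × 68 × 0.85 / (72 × SCr) = 70
SCr = (140 − 79) × 68 × 0.85 / (72 × 70) = 0.700 mg/dL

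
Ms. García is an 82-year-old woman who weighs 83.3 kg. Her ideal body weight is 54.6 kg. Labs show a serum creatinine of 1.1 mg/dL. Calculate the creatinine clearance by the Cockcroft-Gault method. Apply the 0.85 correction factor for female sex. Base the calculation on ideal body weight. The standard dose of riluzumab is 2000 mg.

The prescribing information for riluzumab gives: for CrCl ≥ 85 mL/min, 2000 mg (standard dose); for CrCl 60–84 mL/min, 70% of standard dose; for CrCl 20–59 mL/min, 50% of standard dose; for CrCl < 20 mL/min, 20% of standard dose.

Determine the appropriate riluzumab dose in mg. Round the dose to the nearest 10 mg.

CrCl = (140 − 82) × 54.6 / (72 × 1.1) × 0.85 = 3166.8 / 79.20 × 0.85 ≈ 34.0 mL/min
CrCl ≈ 34 mL/min → bracket 20–59 mL/min.
50% of 2000 mg = 1000 mg

1000 mg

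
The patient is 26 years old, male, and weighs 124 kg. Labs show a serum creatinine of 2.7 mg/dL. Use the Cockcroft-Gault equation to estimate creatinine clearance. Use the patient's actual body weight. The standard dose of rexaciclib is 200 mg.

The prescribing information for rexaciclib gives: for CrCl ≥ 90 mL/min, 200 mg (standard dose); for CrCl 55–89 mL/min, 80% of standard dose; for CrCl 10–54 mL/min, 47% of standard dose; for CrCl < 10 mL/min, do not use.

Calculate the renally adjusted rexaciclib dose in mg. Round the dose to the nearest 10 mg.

160 mg

CrCl = (140 − 26) × 124 / (72 × 2.7) = 14136.0 / 194.40 ≈ 72.7 mL/min
CrCl ≈ 73 mL/min → bracket 55–89 mL/min.
80% of 200 mg = 160 mg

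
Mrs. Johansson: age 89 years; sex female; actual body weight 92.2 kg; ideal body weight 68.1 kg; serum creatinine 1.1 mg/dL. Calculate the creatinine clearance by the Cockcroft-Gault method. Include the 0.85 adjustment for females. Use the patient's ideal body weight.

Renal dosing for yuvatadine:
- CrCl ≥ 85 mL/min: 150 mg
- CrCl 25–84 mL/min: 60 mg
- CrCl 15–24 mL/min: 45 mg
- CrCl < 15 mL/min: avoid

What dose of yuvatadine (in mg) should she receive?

60 mg

CrCl = (140 − 89) × 68.1 / (72 × 1.1) × 0.85 = 3473.1 / 79.20 × 0.85 ≈ 37.3 mL/min
CrCl ≈ 37 mL/min → bracket 25–84 mL/min.
Dose for this bracket: 60 mg.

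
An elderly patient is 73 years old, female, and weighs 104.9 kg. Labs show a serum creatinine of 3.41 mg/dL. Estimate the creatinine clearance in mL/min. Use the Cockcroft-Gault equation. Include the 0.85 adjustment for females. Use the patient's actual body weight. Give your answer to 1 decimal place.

CrCl = (140 − 73) × 104.9 / (72 × 3.41) × 0.85 = 7028.3 / 245.52 × 0.85 ≈ 24.3 mL/min

24.3 mL/min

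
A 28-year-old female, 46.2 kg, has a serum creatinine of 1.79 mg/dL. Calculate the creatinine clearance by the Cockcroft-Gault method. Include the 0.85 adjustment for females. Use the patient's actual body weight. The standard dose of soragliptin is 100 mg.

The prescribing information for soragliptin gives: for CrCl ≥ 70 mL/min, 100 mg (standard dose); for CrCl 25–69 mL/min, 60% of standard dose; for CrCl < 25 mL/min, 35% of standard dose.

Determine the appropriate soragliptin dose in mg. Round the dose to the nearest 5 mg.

60 mg

CrCl = (140 − 28) × 46.2 / (72 × 1.79) × 0.85 = 5174.4 / 128.88 × 0.85 ≈ 34.1 mL/min
CrCl ≈ 34 mL/min → bracket 25–69 mL/min.
60% of 100 mg = 60 mg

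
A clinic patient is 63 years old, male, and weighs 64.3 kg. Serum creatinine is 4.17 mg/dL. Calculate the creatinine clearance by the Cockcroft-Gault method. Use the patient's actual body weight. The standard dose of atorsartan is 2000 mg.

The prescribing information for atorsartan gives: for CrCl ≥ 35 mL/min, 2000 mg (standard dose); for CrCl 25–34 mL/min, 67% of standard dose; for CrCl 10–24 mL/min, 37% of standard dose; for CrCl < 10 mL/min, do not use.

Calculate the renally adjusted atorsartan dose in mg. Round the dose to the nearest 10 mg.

740 mg

CrCl = (140 − 63) × 64.3 / (72 × 4.17) = 4951.1 / 300.24 ≈ 16.5 mL/min
CrCl ≈ 16 mL/min → bracket 10–24 mL/min.
37% of 2000 mg = 740 mg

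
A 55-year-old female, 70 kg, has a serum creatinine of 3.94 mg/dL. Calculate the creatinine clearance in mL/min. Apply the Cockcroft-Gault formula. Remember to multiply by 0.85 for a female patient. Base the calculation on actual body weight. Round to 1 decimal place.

CrCl = (140 − 55) × 70 / (72 × 3.94) × 0.85 = 5950.0 / 283.68 × 0.85 ≈ 17.8 mL/min

17.8 mL/min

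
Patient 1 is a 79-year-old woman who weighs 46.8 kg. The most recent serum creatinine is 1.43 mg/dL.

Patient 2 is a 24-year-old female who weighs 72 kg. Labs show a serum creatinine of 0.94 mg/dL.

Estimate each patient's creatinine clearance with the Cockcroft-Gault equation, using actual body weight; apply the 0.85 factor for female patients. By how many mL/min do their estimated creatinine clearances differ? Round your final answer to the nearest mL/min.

Patient 1: CrCl = (140 − 79) × 46.8 / (72 × 1.43) × 0.85 = 2854.8 / 102.96 × 0.85 ≈ 23.6 mL/min
Patient 2: CrCl = (140 − 24) × 72 / (72 × 0.94) × 0.85 = 8352.0 / 67.68 × 0.85 ≈ 104.9 mL/min
|23.6 − 104.9| = 81.3 mL/min

81 mL/min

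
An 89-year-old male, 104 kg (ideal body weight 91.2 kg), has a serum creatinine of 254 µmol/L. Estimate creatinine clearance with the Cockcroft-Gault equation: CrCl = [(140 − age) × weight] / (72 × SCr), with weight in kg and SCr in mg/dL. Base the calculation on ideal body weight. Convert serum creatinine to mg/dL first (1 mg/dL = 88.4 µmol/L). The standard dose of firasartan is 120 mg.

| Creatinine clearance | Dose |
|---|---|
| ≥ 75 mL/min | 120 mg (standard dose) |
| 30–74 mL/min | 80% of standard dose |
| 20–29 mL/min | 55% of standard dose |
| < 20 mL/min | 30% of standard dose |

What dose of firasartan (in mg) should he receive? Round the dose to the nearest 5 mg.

SCr = 254 / 88.4 = 2.873 mg/dL
CrCl = (140 − 89) × 91.2 / (72 × 2.873) = 4651.2 / 206.86 ≈ 22.5 mL/min
CrCl ≈ 22 mL/min → bracket 20–29 mL/min.
55% of 120 mg = 66 mg → 65 mg

65 mg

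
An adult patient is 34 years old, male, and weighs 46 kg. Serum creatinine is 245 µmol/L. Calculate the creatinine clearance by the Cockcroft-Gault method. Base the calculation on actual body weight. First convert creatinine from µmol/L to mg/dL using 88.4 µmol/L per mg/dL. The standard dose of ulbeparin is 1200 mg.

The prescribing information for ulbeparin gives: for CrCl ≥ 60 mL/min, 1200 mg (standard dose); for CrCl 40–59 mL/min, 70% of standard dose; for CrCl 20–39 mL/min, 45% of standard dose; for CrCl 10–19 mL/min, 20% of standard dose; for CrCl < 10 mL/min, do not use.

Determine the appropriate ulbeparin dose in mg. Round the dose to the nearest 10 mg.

540 mg

SCr = 245 / 88.4 = 2.771 mg/dL
CrCl = (140 − 34) × 46 / (72 × 2.771) = 4876.0 / 199.51 ≈ 24.4 mL/min
CrCl ≈ 24 mL/min → bracket 20–39 mL/min.
45% of 1200 mg = 540 mg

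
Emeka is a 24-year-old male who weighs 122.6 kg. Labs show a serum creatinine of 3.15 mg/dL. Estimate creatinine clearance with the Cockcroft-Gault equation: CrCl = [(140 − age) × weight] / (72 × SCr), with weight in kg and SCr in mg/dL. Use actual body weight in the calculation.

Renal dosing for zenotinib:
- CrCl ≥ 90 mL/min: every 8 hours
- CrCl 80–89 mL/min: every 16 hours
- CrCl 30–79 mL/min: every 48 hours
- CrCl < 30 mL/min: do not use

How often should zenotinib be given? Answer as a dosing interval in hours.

CrCl = (140 − 24) × 122.6 / (72 × 3.15) = 14221.6 / 226.80 ≈ 62.7 mL/min
CrCl ≈ 63 mL/min → bracket 30–79 mL/min → every 48 hours.

every 48 hours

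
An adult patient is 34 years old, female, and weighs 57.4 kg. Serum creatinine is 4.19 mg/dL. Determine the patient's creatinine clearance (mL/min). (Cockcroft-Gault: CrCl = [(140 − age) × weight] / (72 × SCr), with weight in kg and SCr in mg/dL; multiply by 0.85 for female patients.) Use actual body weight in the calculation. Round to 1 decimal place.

17.1 mL/min

CrCl = (140 − 34) × 57.4 / (72 × 4.19) × 0.85 = 6084.4 / 301.68 × 0.85 ≈ 17.1 mL/min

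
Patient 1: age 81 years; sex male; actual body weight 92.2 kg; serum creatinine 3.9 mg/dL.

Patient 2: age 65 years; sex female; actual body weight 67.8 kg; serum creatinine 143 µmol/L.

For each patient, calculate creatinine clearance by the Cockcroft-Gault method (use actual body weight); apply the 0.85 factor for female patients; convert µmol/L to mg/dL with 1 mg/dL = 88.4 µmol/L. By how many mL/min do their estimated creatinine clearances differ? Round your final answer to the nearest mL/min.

Patient 1: CrCl = (140 − 81) × 92.2 / (72 × 3.9) = 5439.8 / 280.80 ≈ 19.4 mL/min
Patient 2: SCr = 143 / 88.4 = 1.618 mg/dL
Patient 2: CrCl = (140 − 65) × 67.8 / (72 × 1.618) × 0.85 = 5085.0 / 116.50 × 0.85 ≈ 37.1 mL/min
|19.4 − 37.1| = 17.7 mL/min

18 mL/min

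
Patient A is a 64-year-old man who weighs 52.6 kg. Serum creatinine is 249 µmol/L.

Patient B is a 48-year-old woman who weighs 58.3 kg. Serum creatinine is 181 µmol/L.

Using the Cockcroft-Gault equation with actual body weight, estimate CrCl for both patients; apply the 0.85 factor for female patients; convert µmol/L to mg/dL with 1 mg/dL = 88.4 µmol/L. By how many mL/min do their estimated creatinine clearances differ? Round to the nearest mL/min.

11 mL/min

Patient A: SCr = 249 / 88.4 = 2.817 mg/dL
Patient A: CrCl = (140 − 64) × 52.6 / (72 × 2.817) = 3997.6 / 202.82 ≈ 19.7 mL/min
Patient B: SCr = 181 / 88.4 = 2.048 mg/dL
Patient B: CrCl = (140 − 48) × 58.3 / (72 × 2.048) × 0.85 = 5363.6 / 147.46 × 0.85 ≈ 30.9 mL/min
|19.7 − 30.9| = 11.2 mL/min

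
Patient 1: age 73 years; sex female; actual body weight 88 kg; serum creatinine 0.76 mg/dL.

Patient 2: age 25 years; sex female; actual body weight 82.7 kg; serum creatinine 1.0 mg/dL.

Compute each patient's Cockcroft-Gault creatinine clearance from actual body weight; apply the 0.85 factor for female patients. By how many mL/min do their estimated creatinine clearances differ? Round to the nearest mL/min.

21 mL/min

Patient 1: CrCl = (140 − 73) × 88 / (72 × 0.76) × 0.85 = 5896.0 / 54.72 × 0.85 ≈ 91.6 mL/min
Patient 2: CrCl = (140 − 25) × 82.7 / (72 × 1) × 0.85 = 9510.5 / 72.00 × 0.85 ≈ 112.3 mL/min
|91.6 − 112.3| = 20.7 mL/min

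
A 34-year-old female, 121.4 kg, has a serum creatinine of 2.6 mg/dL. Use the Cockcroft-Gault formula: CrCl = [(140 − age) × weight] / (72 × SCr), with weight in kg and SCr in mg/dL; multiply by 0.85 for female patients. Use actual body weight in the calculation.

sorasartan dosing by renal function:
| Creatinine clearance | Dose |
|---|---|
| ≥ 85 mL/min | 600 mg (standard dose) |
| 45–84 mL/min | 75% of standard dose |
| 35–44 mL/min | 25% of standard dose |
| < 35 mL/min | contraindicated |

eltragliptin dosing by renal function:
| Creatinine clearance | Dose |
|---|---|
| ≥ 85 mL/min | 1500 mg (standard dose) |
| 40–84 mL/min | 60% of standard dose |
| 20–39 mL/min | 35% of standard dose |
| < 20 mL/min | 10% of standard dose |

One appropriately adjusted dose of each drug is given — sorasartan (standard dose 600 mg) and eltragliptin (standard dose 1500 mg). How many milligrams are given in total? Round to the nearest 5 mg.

1350 mg

CrCl = (140 − 34) × 121.4 / (72 × 2.6) × 0.85 = 12868.4 / 187.20 × 0.85 ≈ 58.4 mL/min
CrCl ≈ 58 mL/min.
sorasartan: 45–84 mL/min → 75% of 600 mg = 450 mg.
eltragliptin: 40–84 mL/min → 60% of 1500 mg = 900 mg.
Total = 450 + 900 = 1350 mg.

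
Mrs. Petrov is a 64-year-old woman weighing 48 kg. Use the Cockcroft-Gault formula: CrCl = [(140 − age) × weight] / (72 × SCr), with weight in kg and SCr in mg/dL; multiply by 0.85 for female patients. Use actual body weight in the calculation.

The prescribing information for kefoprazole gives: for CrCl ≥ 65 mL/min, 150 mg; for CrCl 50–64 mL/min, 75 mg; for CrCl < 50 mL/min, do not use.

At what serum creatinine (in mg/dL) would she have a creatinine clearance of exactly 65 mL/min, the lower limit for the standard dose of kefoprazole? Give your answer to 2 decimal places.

0.66 mg/dL

Standard dose requires CrCl ≥ 65 mL/min.
Set (140 − 64) × 48 × 0.85 / (72 × SCr) = 65
SCr = (140 − 64) × 48 × 0.85 / (72 × 65) = 0.663 mg/dL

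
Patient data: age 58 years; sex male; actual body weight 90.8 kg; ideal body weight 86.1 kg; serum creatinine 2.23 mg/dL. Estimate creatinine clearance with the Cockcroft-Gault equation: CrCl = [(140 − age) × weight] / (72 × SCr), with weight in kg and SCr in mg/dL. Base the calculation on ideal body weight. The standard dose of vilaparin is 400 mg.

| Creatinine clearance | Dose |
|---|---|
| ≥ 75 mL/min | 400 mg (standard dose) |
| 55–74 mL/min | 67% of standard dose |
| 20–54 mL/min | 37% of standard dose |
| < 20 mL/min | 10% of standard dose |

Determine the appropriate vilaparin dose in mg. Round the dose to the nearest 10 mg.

CrCl = (140 − 58) × 86.1 / (72 × 2.23) = 7060.2 / 160.56 ≈ 44.0 mL/min
CrCl ≈ 44 mL/min → bracket 20–54 mL/min.
37% of 400 mg = 148 mg → 150 mg

150 mg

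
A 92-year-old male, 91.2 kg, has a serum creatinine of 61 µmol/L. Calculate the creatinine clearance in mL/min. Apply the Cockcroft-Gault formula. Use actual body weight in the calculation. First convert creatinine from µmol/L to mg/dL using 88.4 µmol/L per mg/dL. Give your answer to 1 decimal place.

88.1 mL/min

SCr = 61 / 88.4 = 0.69 mg/dL
CrCl = (140 − 92) × 91.2 / (72 × 0.69) = 4377.6 / 49.68 ≈ 88.1 mL/min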